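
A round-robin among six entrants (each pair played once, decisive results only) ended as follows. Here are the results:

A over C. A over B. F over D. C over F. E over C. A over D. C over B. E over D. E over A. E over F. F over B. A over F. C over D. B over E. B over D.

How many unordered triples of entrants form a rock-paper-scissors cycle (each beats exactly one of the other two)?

3

Win totals: A 4, B 2, C 3, D 0, E 4, F 2.
An entrant with w wins dominates both others in C(w,2) triples; summing gives 6 + 1 + 3 + 0 + 6 + 1 = 17 transitive triples.
Total triples C(6,3) = 20, so cyclic triples = 20 − 17 = 3.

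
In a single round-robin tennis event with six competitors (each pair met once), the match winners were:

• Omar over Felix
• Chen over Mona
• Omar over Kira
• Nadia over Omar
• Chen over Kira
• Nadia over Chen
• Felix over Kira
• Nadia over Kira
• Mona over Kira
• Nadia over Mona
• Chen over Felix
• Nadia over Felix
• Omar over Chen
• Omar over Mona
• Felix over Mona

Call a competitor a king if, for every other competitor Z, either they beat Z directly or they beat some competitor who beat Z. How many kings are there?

Nadia reaches everyone (king).
Omar cannot reach Nadia in two steps.
Kira cannot reach Nadia, Omar, Chen, Felix, Mona in two steps.
Chen cannot reach Nadia, Omar in two steps.
Felix cannot reach Nadia, Omar, Chen in two steps.
Mona cannot reach Nadia, Omar, Chen, Felix in two steps.
Kings: Nadia — 1.

1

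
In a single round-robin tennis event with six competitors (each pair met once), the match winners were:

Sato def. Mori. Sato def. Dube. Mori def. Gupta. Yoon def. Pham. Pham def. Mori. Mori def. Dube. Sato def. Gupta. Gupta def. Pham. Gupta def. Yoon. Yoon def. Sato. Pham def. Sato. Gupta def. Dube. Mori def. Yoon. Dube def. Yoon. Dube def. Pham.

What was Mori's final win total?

Mori's results: beat Yoon, Gupta, Dube; lost to Pham, Sato.
That is 3 wins.

3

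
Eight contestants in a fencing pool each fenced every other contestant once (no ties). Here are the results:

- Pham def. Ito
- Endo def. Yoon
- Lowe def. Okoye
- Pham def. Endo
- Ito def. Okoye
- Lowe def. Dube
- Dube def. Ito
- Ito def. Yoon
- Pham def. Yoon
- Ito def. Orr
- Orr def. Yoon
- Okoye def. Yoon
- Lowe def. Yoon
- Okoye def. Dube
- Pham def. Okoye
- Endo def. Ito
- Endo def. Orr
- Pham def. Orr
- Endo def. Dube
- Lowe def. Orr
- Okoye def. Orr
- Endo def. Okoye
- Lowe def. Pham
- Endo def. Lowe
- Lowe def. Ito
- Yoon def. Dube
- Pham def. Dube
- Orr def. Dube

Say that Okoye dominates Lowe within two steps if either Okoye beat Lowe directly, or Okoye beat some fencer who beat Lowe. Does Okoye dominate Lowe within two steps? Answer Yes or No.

No

Okoye did not beat Lowe directly.
Okoye beat Orr, Dube, Yoon, but each of them lost to Lowe. No two-step path.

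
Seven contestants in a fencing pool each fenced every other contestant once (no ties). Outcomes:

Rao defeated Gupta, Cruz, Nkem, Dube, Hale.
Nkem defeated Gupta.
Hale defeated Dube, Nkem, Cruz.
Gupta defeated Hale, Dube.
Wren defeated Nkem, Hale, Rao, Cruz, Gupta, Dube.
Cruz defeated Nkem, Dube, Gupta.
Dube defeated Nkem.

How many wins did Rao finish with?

Rao's results: beat Hale, Nkem, Cruz, Gupta, Dube; lost to Wren.
That is 5 wins.

5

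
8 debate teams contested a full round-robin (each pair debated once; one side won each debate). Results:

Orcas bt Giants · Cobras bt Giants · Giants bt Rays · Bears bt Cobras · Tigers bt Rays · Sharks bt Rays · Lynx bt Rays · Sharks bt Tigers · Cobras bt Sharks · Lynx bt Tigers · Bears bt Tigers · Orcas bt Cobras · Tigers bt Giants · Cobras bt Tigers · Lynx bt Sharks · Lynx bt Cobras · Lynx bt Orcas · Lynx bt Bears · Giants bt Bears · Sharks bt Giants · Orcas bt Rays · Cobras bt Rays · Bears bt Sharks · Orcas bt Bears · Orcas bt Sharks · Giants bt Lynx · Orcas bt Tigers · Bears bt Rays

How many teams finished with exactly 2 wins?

1

Win totals: Tigers 2, Rays 0, Cobras 4, Sharks 3, Orcas 6, Lynx 6, Bears 4, Giants 3.
Exactly 2: Tigers — 1 team.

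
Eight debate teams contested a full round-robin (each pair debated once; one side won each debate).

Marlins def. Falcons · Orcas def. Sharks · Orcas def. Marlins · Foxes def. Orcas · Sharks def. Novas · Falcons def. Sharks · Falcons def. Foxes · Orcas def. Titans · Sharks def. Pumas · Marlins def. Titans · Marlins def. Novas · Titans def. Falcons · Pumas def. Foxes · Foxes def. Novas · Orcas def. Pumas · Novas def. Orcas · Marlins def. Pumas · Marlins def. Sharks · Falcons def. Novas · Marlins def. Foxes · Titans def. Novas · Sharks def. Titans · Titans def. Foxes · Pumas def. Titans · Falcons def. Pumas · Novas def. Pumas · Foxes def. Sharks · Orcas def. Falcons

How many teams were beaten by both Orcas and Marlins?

4

Orcas beat: Falcons, Sharks, Titans, Pumas, Marlins.
Marlins beat: Falcons, Sharks, Titans, Pumas, Foxes, Novas.
Both beat: Falcons, Sharks, Titans, Pumas — 4.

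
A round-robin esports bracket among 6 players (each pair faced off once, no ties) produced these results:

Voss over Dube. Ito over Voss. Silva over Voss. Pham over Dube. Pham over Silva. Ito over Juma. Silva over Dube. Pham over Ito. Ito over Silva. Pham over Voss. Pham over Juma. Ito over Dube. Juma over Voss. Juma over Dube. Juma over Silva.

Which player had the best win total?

Pham

Win totals: Voss 1, Dube 0, Silva 2, Ito 4, Juma 3, Pham 5.
Pham leads with 5 wins (next highest: 4).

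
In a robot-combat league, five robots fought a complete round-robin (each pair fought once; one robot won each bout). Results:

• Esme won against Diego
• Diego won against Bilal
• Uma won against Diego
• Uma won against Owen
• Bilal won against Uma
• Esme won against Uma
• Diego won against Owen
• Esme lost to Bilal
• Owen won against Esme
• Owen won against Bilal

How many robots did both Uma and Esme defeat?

1

Uma beat: Owen, Diego.
Esme beat: Diego, Uma.
Both beat: Diego — 1.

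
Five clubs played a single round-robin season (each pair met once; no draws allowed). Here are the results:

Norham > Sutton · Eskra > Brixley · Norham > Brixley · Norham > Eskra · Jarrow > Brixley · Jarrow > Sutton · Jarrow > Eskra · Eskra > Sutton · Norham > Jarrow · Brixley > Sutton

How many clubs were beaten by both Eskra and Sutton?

Eskra beat: Brixley, Sutton.
Sutton beat: no one.
No one was beaten by both.

0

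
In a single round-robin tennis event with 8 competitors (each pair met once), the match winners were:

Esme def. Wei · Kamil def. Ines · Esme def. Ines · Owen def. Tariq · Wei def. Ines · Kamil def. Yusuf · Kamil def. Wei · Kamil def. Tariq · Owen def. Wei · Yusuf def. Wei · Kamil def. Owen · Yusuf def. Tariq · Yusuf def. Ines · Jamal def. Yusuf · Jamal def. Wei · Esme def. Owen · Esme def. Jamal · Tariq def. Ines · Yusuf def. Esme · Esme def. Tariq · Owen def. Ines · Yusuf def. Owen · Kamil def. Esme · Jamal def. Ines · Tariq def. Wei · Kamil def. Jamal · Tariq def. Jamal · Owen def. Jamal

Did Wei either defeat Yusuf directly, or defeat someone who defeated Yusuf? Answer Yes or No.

Wei did not beat Yusuf directly.
Wei beat Ines, but each of them lost to Yusuf. No two-step path.

No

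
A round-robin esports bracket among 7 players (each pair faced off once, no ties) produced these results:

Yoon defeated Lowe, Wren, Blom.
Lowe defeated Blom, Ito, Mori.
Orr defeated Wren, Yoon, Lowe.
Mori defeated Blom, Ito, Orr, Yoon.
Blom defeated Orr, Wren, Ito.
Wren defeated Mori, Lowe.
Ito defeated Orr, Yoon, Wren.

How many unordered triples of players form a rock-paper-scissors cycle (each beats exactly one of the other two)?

13

Win totals: Yoon 3, Orr 3, Blom 3, Ito 3, Lowe 3, Wren 2, Mori 4.
A player with w wins dominates both others in C(w,2) triples; summing gives 3 + 3 + 3 + 3 + 3 + 1 + 6 = 22 transitive triples.
Total triples C(7,3) = 35, so cyclic triples = 35 − 22 = 13.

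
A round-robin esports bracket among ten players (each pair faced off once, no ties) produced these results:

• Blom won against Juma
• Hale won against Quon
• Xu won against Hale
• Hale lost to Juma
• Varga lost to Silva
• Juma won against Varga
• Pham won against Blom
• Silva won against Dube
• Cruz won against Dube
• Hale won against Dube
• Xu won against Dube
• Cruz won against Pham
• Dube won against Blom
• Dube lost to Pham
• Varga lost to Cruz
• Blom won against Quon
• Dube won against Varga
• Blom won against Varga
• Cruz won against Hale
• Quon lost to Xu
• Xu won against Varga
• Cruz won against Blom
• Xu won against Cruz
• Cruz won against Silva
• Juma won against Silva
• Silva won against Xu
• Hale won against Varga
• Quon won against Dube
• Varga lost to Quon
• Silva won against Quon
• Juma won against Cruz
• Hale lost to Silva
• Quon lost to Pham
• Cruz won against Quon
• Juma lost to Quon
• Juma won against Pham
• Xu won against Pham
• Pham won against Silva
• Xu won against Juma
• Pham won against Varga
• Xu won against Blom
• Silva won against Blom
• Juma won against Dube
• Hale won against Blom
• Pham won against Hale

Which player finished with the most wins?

Win totals: Quon 3, Juma 6, Blom 3, Varga 0, Xu 8, Hale 4, Cruz 7, Silva 6, Pham 6, Dube 2.
Xu leads with 8 wins (next highest: 7).

Xu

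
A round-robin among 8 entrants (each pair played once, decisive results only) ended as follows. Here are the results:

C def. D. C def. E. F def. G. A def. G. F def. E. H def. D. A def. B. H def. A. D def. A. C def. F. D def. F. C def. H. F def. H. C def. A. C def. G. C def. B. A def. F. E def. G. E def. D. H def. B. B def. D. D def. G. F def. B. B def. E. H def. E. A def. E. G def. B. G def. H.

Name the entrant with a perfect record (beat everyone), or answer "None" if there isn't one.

C

C has 7 wins out of 7 opponents — a perfect record.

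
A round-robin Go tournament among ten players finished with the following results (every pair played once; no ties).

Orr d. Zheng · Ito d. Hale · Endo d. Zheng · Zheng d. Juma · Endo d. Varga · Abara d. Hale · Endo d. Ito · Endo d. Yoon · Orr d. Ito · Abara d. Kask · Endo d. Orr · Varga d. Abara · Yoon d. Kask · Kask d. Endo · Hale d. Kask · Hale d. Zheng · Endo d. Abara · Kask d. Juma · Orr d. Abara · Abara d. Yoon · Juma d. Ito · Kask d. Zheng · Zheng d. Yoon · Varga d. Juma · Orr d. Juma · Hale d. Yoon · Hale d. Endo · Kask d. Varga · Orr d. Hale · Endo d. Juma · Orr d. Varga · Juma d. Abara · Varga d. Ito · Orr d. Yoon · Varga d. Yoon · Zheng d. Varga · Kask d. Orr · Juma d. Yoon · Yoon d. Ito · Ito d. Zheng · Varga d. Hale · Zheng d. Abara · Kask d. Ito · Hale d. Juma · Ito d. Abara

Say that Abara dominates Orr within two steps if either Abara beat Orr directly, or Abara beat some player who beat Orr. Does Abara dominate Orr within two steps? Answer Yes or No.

Yes

Abara did not beat Orr directly.
Abara beat Yoon, Hale, Kask. Of those, Kask beat Orr.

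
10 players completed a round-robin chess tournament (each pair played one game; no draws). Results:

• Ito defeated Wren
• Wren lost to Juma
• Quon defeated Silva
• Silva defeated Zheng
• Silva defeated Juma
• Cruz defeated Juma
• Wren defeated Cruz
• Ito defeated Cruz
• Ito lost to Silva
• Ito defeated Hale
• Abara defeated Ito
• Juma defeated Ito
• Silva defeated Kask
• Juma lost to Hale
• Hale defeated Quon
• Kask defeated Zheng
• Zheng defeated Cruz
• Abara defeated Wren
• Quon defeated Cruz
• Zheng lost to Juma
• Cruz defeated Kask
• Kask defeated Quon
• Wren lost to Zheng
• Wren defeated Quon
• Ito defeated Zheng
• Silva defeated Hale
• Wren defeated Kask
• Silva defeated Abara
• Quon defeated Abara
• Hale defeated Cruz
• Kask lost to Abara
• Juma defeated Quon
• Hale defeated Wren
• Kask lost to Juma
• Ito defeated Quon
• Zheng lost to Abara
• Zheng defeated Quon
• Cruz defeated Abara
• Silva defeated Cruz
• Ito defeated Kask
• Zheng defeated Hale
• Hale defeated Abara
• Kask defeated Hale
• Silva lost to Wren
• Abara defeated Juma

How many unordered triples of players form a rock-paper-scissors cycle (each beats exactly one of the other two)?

Win totals: Ito 6, Silva 7, Kask 3, Cruz 3, Abara 5, Juma 5, Hale 5, Quon 3, Zheng 4, Wren 4.
A player with w wins dominates both others in C(w,2) triples; summing gives 15 + 21 + 3 + 3 + 10 + 10 + 10 + 3 + 6 + 6 = 87 transitive triples.
Total triples C(10,3) = 120, so cyclic triples = 120 − 87 = 33.

33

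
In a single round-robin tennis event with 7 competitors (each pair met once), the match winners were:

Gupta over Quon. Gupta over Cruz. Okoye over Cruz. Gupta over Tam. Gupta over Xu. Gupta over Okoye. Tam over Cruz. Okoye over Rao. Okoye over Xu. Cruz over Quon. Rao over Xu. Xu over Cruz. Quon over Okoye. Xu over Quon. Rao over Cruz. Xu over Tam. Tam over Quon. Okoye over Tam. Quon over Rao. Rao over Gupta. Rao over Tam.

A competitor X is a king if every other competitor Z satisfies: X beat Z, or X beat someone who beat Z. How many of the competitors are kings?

Tam cannot reach Gupta, Xu in two steps.
Gupta reaches everyone (king).
Rao reaches everyone (king).
Xu cannot reach Gupta in two steps.
Quon reaches everyone (king).
Okoye reaches everyone (king).
Cruz cannot reach Tam, Gupta, Xu in two steps.
Kings: Gupta, Rao, Quon, Okoye — 4.

4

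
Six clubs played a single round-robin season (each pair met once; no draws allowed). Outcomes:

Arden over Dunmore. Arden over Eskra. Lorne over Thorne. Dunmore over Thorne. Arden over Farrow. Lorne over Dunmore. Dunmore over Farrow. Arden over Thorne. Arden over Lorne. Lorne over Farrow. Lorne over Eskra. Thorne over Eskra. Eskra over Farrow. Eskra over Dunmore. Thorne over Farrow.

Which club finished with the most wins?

Arden

Win totals: Lorne 4, Dunmore 2, Arden 5, Farrow 0, Thorne 2, Eskra 2.
Arden leads with 5 wins (next highest: 4).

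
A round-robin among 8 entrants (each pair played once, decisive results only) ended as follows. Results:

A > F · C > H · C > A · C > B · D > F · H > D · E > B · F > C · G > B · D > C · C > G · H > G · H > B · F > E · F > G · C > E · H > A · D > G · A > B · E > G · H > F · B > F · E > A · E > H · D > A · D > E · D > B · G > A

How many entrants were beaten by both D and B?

D beat: A, B, C, E, F, G.
B beat: F.
Both beat: F — 1.

1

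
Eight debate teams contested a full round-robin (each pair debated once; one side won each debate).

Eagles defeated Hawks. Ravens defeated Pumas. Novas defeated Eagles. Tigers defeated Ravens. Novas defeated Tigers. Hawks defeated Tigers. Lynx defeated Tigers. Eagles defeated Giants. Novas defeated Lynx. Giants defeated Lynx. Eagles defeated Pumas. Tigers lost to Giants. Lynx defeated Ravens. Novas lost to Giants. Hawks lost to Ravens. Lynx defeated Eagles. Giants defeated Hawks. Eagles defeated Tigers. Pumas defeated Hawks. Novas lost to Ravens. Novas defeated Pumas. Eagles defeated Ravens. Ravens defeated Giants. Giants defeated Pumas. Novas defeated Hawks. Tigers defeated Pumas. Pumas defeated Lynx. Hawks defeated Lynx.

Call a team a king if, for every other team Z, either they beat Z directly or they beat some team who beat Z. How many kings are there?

5

Hawks cannot reach Giants, Novas in two steps.
Lynx reaches everyone (king).
Giants reaches everyone (king).
Novas reaches everyone (king).
Tigers cannot reach Eagles in two steps.
Ravens reaches everyone (king).
Eagles reaches everyone (king).
Pumas cannot reach Giants, Novas in two steps.
Kings: Lynx, Giants, Novas, Ravens, Eagles — 5.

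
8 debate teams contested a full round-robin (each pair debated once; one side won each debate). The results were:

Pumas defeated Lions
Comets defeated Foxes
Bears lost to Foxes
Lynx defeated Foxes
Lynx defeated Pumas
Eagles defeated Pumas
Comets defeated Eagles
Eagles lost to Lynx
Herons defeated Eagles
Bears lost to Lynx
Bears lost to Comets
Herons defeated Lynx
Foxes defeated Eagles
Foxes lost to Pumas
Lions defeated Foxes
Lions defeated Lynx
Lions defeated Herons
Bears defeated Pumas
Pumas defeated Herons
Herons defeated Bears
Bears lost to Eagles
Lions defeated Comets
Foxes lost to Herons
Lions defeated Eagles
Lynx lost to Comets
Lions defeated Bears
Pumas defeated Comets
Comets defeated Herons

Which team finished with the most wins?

Lions

Win totals: Pumas 4, Foxes 2, Bears 1, Lynx 4, Eagles 2, Comets 5, Lions 6, Herons 4.
Lions leads with 6 wins (next highest: 5).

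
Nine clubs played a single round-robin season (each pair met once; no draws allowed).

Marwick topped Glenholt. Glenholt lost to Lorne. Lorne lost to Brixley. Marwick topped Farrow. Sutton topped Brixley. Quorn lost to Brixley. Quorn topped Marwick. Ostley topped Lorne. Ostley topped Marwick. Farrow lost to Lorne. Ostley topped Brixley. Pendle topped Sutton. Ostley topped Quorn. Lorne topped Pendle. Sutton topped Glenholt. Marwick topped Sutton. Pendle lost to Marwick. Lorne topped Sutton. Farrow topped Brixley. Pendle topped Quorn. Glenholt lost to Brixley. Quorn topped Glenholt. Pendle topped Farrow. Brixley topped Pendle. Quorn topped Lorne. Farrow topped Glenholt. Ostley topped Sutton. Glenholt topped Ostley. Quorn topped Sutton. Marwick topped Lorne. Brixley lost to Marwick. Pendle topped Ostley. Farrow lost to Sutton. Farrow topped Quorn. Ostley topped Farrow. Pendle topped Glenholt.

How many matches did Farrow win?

Farrow's results: beat Glenholt, Brixley, Quorn; lost to Lorne, Marwick, Ostley, Pendle, Sutton.
That is 3 wins.

3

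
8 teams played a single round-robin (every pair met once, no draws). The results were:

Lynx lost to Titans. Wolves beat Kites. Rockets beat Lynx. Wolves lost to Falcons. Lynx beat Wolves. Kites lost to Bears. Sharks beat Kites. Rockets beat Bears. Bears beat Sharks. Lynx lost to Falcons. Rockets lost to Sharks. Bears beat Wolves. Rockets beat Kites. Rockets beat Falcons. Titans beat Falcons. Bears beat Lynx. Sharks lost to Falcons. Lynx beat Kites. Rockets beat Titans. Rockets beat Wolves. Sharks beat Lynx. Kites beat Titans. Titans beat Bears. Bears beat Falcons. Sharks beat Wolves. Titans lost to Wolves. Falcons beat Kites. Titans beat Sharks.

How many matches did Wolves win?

Wolves' results: beat Titans, Kites; lost to Bears, Falcons, Lynx, Sharks, Rockets.
That is 2 wins.

2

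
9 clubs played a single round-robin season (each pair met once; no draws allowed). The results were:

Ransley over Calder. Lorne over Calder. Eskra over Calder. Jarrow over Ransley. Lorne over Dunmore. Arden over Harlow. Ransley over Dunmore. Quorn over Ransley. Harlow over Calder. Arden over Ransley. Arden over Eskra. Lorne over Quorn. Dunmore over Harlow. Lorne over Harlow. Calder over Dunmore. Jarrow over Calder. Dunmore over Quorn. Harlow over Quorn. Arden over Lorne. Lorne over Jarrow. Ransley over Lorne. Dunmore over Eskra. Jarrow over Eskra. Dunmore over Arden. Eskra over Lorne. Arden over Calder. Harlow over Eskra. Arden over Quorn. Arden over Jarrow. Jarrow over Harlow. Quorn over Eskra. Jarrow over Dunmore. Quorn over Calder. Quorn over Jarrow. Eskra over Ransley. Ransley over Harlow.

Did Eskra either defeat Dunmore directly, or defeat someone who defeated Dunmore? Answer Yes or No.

Yes

Eskra did not beat Dunmore directly.
Eskra beat Lorne, Ransley, Calder. Of those, Lorne beat Dunmore.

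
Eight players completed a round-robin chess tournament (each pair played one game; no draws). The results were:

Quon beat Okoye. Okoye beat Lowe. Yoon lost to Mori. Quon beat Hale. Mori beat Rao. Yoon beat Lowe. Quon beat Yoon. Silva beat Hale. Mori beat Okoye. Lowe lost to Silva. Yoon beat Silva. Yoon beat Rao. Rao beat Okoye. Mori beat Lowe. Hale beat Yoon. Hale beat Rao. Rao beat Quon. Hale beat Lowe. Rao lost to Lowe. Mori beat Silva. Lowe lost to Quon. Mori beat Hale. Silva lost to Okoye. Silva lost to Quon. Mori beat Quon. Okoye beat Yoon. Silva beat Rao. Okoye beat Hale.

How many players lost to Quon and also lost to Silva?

2

Quon beat: Silva, Okoye, Hale, Yoon, Lowe.
Silva beat: Rao, Hale, Lowe.
Both beat: Hale, Lowe — 2.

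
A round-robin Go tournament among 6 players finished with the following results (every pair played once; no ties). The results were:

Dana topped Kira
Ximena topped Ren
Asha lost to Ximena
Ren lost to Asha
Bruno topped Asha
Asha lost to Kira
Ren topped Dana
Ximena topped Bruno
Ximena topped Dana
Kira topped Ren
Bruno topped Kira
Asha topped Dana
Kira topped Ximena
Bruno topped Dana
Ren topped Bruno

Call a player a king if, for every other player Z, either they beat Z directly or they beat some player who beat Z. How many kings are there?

Ren cannot reach Ximena in two steps.
Asha cannot reach Ximena in two steps.
Bruno reaches everyone (king).
Dana cannot reach Bruno in two steps.
Kira reaches everyone (king).
Ximena reaches everyone (king).
Kings: Bruno, Kira, Ximena — 3.

3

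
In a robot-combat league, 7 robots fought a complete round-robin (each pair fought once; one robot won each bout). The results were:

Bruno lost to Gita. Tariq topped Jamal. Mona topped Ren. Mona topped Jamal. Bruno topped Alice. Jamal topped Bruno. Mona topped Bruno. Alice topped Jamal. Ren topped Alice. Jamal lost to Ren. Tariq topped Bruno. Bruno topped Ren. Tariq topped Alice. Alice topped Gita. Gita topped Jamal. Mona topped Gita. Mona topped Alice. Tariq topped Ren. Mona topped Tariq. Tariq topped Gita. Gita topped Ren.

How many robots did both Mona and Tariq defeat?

Mona beat: Ren, Gita, Alice, Bruno, Jamal, Tariq.
Tariq beat: Ren, Gita, Alice, Bruno, Jamal.
Both beat: Ren, Gita, Alice, Bruno, Jamal — 5.

5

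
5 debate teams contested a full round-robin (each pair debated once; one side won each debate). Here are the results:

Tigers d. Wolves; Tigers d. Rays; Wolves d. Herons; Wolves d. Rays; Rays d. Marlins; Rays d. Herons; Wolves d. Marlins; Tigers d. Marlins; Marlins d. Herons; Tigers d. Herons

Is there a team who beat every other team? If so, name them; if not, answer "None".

Tigers has 4 wins out of 4 opponents — a perfect record.

Tigers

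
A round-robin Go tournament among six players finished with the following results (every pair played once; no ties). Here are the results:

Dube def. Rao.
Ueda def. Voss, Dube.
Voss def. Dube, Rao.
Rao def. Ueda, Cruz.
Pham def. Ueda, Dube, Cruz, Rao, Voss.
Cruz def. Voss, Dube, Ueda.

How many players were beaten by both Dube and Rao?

0

Dube beat: Rao.
Rao beat: Ueda, Cruz.
No one was beaten by both.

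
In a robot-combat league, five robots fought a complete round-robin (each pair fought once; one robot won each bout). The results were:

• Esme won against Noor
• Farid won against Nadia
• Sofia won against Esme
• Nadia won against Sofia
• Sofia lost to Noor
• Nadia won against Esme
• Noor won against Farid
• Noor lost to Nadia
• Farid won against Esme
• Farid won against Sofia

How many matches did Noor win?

Noor's results: beat Farid, Sofia; lost to Esme, Nadia.
That is 2 wins.

2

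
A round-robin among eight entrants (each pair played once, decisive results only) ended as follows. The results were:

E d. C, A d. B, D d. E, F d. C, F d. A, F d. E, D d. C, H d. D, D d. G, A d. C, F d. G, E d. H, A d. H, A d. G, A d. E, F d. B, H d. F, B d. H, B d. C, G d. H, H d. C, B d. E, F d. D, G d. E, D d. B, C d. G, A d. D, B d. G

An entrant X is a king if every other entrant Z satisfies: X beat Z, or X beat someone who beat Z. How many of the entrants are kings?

A reaches everyone (king).
B cannot reach A in two steps.
C cannot reach A, B, D, F in two steps.
D cannot reach A, F in two steps.
E cannot reach A, B in two steps.
F reaches everyone (king).
G cannot reach A, B in two steps.
H reaches everyone (king).
Kings: A, F, H — 3.

3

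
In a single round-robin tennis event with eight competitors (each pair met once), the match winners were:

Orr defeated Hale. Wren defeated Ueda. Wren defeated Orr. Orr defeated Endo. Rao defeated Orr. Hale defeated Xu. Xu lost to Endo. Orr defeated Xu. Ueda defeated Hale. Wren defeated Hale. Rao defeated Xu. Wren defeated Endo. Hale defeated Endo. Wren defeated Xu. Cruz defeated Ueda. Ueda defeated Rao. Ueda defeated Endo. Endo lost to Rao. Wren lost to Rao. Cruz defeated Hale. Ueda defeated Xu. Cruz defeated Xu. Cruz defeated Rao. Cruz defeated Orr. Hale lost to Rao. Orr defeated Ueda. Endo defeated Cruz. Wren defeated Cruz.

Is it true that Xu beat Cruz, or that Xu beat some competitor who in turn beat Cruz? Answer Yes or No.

Xu did not beat Cruz directly.
Xu beat no one, so there is no intermediate competitor.

No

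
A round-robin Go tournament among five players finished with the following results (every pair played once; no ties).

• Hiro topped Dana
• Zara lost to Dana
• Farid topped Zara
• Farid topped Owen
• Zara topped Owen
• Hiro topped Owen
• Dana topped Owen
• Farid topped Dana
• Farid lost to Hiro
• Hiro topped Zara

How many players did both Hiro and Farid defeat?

Hiro beat: Dana, Farid, Owen, Zara.
Farid beat: Dana, Owen, Zara.
Both beat: Dana, Owen, Zara — 3.

3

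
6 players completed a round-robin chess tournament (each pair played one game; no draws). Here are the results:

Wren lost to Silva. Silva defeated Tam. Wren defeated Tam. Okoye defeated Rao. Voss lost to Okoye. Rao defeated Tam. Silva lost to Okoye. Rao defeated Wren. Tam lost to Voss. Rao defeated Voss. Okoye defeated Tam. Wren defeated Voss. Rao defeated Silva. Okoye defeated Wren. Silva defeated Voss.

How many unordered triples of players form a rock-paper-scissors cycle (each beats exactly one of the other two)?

0

Of the C(6,3) = 20 triples, the cyclic ones are: none.
That is 0.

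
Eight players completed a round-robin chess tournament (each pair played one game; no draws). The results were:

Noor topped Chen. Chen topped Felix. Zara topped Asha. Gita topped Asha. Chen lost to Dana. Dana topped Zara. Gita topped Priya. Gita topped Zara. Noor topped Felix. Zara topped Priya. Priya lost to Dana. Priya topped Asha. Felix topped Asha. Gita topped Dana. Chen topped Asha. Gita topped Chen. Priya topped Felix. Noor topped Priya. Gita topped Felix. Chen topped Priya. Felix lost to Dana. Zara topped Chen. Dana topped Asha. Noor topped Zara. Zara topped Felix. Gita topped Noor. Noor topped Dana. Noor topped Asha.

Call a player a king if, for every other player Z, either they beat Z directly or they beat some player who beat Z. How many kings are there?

Felix cannot reach Chen, Zara, Noor, Dana, Priya, Gita in two steps.
Chen cannot reach Zara, Noor, Dana, Gita in two steps.
Zara cannot reach Noor, Dana, Gita in two steps.
Noor cannot reach Gita in two steps.
Dana cannot reach Noor, Gita in two steps.
Priya cannot reach Chen, Zara, Noor, Dana, Gita in two steps.
Asha cannot reach Felix, Chen, Zara, Noor, Dana, Priya, Gita in two steps.
Gita reaches everyone (king).
Kings: Gita — 1.

1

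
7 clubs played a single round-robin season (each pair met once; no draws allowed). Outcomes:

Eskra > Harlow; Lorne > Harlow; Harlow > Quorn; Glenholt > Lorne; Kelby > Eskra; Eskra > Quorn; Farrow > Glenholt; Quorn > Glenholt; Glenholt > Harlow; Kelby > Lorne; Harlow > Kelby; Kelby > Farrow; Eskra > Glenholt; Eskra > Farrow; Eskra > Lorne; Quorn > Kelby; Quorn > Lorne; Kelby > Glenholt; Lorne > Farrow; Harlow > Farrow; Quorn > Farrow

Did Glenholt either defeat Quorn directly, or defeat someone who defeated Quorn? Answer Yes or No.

Glenholt did not beat Quorn directly.
Glenholt beat Lorne, Harlow. Of those, Harlow beat Quorn.

Yes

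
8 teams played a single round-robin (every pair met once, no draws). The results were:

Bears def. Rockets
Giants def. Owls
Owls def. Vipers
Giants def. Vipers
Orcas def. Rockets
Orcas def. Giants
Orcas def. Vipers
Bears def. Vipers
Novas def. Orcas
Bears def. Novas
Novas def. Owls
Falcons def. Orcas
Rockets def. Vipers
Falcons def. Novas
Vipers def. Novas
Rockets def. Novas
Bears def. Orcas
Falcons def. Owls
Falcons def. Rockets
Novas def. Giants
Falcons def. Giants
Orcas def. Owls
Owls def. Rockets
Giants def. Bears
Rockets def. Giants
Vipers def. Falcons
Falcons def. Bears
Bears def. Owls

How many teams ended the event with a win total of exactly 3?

3

Win totals: Owls 2, Giants 3, Orcas 4, Vipers 2, Falcons 6, Rockets 3, Novas 3, Bears 5.
Exactly 3: Giants, Rockets, Novas — 3 teams.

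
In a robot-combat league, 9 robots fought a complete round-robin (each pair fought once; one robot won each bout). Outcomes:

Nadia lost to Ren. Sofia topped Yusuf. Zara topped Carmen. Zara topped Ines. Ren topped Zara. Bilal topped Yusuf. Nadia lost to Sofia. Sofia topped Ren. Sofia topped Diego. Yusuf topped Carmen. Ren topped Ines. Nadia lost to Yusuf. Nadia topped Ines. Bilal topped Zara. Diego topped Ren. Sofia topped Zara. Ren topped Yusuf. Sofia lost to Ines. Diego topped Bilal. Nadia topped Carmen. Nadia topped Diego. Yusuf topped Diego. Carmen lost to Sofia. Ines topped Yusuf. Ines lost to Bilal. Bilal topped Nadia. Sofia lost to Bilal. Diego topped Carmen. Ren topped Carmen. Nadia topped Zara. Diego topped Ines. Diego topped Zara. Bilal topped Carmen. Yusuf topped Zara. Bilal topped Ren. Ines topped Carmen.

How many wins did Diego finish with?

5

Diego's results: beat Bilal, Ines, Carmen, Ren, Zara; lost to Nadia, Sofia, Yusuf.
That is 5 wins.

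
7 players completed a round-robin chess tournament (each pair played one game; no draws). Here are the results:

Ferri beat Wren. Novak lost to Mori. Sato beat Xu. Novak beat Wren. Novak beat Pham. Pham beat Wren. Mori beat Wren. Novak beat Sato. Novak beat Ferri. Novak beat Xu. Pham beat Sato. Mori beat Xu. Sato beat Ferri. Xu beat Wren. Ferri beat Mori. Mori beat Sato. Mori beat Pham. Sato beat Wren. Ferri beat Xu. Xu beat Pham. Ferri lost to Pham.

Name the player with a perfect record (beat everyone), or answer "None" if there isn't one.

None

Highest win total is Novak with 5 (out of 6 possible).
Novak lost to Mori, so no player went undefeated.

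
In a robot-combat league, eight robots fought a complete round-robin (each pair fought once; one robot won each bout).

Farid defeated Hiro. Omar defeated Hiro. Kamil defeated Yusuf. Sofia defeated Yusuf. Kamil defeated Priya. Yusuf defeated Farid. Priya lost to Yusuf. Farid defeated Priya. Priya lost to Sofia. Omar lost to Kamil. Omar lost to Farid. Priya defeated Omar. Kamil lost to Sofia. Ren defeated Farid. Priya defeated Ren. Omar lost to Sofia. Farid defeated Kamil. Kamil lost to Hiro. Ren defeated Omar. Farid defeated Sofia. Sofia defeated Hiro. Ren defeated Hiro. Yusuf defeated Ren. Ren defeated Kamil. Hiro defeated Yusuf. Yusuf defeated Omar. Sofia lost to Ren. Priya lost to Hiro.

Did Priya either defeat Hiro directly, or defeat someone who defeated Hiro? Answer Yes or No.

Yes

Priya did not beat Hiro directly.
Priya beat Omar, Ren. Of those, Omar beat Hiro.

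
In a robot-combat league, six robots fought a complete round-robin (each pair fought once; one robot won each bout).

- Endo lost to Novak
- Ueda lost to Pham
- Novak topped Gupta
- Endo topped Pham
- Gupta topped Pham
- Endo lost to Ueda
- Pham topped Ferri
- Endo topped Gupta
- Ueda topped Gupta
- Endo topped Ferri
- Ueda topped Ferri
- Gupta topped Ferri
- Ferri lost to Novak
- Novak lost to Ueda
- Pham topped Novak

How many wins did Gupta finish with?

Gupta's results: beat Pham, Ferri; lost to Endo, Ueda, Novak.
That is 2 wins.

2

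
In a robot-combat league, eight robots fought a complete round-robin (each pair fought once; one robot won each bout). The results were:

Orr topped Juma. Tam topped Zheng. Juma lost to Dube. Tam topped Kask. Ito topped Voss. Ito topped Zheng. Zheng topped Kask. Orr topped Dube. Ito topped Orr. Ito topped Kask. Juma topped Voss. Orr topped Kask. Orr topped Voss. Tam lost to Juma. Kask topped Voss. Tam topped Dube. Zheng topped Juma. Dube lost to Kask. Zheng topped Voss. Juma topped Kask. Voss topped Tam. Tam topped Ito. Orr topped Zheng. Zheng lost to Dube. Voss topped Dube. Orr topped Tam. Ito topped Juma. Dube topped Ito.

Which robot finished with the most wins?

Win totals: Dube 3, Voss 2, Orr 6, Ito 5, Tam 4, Juma 3, Kask 2, Zheng 3.
Orr leads with 6 wins (next highest: 5).

Orr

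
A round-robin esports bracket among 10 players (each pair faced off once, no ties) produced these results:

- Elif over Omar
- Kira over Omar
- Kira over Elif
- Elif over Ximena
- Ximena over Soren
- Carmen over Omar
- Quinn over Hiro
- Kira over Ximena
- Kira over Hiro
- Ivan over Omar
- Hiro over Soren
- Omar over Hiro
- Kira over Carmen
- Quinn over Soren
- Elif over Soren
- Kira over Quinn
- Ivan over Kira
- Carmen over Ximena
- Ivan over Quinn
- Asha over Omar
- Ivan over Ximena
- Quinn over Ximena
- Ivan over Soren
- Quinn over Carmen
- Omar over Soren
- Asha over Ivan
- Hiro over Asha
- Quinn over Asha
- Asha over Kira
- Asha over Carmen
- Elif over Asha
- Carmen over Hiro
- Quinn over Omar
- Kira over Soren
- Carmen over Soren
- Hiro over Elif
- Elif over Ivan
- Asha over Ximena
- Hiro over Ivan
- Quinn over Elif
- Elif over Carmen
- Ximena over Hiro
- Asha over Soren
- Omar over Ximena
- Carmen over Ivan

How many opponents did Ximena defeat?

2

Ximena's results: beat Soren, Hiro; lost to Kira, Carmen, Elif, Ivan, Quinn, Asha, Omar.
That is 2 wins.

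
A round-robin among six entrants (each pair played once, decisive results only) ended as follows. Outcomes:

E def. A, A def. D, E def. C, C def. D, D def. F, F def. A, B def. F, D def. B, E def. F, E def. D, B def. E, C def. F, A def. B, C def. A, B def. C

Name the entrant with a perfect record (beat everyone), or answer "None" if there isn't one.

Highest win total is E with 4 (out of 5 possible).
E lost to B, so no entrant went undefeated.

None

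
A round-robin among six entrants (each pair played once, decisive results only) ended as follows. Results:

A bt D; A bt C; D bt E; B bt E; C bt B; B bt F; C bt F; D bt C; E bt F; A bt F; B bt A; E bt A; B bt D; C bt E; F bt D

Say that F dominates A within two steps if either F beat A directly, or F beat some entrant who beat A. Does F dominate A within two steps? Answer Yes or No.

F did not beat A directly.
F beat D, but each of them lost to A. No two-step path.

No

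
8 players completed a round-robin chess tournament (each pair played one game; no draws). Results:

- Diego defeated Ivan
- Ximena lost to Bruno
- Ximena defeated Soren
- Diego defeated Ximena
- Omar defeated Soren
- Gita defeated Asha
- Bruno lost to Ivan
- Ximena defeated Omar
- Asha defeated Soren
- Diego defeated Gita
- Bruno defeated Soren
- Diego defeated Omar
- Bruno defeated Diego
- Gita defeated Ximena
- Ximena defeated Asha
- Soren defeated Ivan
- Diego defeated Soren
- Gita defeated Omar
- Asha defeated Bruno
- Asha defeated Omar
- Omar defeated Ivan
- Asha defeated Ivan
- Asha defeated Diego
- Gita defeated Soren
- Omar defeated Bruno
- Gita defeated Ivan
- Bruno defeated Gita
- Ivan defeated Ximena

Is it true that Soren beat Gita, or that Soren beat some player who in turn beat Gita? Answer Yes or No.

Soren did not beat Gita directly.
Soren beat Ivan, but each of them lost to Gita. No two-step path.

No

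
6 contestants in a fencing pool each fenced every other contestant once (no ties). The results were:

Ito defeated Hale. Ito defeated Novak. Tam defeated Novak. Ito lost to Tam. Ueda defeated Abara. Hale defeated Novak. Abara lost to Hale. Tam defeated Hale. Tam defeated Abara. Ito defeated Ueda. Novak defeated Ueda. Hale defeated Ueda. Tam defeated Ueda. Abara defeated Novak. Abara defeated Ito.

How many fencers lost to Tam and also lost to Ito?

Tam beat: Abara, Ito, Ueda, Hale, Novak.
Ito beat: Ueda, Hale, Novak.
Both beat: Ueda, Hale, Novak — 3.

3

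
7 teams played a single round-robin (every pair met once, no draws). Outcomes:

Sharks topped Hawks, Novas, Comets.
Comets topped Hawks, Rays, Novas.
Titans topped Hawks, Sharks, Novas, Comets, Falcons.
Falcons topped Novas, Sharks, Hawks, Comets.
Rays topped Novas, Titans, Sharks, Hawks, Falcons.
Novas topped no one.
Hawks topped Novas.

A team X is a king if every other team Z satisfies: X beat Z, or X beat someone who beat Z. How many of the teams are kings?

Rays reaches everyone (king).
Novas cannot reach Rays, Titans, Comets, Hawks, Falcons, Sharks in two steps.
Titans reaches everyone (king).
Comets reaches everyone (king).
Hawks cannot reach Rays, Titans, Comets, Falcons, Sharks in two steps.
Falcons cannot reach Titans in two steps.
Sharks cannot reach Titans, Falcons in two steps.
Kings: Rays, Titans, Comets — 3.

3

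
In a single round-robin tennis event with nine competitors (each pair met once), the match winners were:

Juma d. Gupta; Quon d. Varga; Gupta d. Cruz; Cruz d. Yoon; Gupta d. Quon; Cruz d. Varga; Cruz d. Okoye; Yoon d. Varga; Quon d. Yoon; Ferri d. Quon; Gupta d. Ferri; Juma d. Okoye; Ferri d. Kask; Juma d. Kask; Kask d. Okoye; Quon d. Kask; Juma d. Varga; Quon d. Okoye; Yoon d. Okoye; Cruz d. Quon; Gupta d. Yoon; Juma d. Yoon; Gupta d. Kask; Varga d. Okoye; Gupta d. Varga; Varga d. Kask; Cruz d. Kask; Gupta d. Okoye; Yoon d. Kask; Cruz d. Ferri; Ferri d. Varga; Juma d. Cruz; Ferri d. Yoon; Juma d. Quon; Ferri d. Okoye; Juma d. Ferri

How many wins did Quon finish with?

Quon's results: beat Okoye, Yoon, Varga, Kask; lost to Ferri, Juma, Gupta, Cruz.
That is 4 wins.

4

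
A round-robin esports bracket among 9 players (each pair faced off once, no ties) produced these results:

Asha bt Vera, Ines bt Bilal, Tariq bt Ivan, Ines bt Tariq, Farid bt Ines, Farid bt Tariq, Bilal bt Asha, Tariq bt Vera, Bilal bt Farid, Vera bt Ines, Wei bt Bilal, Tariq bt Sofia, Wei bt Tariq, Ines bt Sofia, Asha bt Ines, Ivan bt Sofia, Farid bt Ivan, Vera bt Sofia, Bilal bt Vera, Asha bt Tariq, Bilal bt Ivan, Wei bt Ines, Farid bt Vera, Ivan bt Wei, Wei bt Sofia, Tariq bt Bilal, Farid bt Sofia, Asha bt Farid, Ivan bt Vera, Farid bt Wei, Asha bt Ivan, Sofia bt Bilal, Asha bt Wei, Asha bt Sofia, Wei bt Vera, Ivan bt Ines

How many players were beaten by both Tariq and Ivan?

2

Tariq beat: Bilal, Vera, Ivan, Sofia.
Ivan beat: Wei, Ines, Vera, Sofia.
Both beat: Vera, Sofia — 2.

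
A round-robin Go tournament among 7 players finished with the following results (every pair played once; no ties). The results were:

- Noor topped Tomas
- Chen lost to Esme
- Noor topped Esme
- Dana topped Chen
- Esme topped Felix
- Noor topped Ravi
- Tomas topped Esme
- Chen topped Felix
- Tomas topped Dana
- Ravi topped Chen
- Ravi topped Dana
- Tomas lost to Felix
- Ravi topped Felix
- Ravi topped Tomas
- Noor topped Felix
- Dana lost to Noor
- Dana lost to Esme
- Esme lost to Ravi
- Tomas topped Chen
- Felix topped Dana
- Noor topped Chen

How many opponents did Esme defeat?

3

Esme's results: beat Felix, Chen, Dana; lost to Tomas, Noor, Ravi.
That is 3 wins.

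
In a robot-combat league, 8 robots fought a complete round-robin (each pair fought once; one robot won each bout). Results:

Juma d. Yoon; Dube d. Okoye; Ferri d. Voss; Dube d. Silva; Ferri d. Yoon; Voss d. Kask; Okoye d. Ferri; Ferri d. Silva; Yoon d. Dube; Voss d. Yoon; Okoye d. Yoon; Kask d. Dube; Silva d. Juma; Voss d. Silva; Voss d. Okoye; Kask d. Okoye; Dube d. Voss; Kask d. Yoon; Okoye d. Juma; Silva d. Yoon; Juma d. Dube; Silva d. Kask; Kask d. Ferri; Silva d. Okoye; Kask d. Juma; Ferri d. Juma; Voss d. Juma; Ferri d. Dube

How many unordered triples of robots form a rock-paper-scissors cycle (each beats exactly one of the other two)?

Win totals: Juma 2, Okoye 3, Voss 5, Dube 3, Kask 5, Yoon 1, Silva 4, Ferri 5.
A robot with w wins dominates both others in C(w,2) triples; summing gives 1 + 3 + 10 + 3 + 10 + 0 + 6 + 10 = 43 transitive triples.
Total triples C(8,3) = 56, so cyclic triples = 56 − 43 = 13.

13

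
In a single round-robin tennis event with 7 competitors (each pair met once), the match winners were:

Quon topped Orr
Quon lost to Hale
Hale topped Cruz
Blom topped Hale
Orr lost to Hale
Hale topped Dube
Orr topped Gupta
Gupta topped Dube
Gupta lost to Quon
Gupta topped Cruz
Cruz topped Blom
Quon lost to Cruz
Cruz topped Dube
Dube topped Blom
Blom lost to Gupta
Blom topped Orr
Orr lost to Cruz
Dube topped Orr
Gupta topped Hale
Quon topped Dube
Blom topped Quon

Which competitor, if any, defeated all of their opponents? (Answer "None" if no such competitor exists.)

Highest win total is Hale with 4 (out of 6 possible).
Hale lost to Gupta, Blom, so no competitor went undefeated.

None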